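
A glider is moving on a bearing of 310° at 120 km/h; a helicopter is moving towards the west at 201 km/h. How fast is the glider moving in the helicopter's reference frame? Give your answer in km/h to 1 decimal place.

133.6 km/h

Taking east as x and north as y: glider velocity = (-91.925, 77.135) km/h; helicopter velocity = (-201.000, 0.000) km/h.
Velocity of glider relative to helicopter = (-91.925, 77.135) − (-201.000, 0.000) = (109.075, 77.135) km/h.
Magnitude = |(109.075, 77.135)| = 133.593 km/h.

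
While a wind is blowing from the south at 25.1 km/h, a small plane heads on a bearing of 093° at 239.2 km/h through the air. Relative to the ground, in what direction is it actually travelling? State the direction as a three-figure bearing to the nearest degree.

087°

Taking east as x and north as y: velocity relative to the air = (238.872, -12.519) km/h; the air relative to ground = (0.000, 25.100) km/h.
Velocity relative to ground = (238.872, -12.519) + (0.000, 25.100) = (238.872, 12.581) km/h.
Bearing = atan2(238.87, 12.58) = 86.99° clockwise from north.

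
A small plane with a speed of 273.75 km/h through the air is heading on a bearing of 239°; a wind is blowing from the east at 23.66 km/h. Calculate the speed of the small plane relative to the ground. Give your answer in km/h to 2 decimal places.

294.28 km/h

Taking east as x and north as y: velocity relative to the air = (-234.650, -140.992) km/h; the air relative to ground = (-23.660, 0.000) km/h.
Velocity relative to ground = (-234.650, -140.992) + (-23.660, 0.000) = (-258.310, -140.992) km/h.
Speed = |(-258.310, -140.992)| = 294.283 km/h.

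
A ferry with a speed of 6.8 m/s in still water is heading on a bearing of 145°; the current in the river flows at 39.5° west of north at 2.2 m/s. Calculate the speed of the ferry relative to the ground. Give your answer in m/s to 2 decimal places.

4.61 m/s

Taking east as x and north as y: velocity relative to the water = (3.900, -5.570) m/s; the water relative to ground = (-1.399, 1.698) m/s.
Velocity relative to ground = (3.900, -5.570) + (-1.399, 1.698) = (2.501, -3.873) m/s.
Speed = |(2.501, -3.873)| = 4.610 m/s.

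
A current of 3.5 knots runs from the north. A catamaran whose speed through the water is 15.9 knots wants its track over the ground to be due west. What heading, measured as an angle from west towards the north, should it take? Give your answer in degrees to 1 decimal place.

The current pushes perpendicular to the desired track; the heading must have a component into the current equal to 3.5 knots: 15.9 sin θ = 3.5.
sin θ = 0.2201, so θ = 12.716°.

12.7°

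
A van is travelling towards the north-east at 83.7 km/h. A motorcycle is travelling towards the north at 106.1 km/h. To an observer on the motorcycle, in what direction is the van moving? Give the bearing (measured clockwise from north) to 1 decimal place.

128.4°

Taking east as x and north as y: van velocity = (59.185, 59.185) km/h; motorcycle velocity = (0.000, 106.100) km/h.
Velocity of van relative to motorcycle = (59.185, 59.185) − (0.000, 106.100) = (59.185, -46.915) km/h.
Bearing = atan2(59.18, -46.92) = 128.40° clockwise from north.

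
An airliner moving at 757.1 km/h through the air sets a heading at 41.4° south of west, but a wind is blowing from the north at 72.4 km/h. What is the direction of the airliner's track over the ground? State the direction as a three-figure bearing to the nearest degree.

225°

Taking east as x and north as y: velocity relative to the air = (-567.909, -500.679) km/h; the air relative to ground = (0.000, -72.400) km/h.
Velocity relative to ground = (-567.909, -500.679) + (0.000, -72.400) = (-567.909, -573.079) km/h.
Bearing = atan2(-567.91, -573.08) = 224.74° clockwise from north.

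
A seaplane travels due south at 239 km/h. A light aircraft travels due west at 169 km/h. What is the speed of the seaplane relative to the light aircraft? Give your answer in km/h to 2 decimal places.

Taking east as x and north as y: seaplane velocity = (0.000, -239.000) km/h; light aircraft velocity = (-169.000, 0.000) km/h.
Velocity of seaplane relative to light aircraft = (0.000, -239.000) − (-169.000, 0.000) = (169.000, -239.000) km/h.
Magnitude = |(169.000, -239.000)| = 292.715 km/h.

292.71 km/h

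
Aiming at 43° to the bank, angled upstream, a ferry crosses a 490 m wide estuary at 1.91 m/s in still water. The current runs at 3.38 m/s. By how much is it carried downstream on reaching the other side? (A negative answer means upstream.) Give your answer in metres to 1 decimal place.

746.0 m

Perpendicular speed = 1.303 m/s; crossing time = 490 / 1.303 = 376.166 s.
Net downstream speed = 1.983 m/s.
Drift = 1.983 × 376.166 = 745.980 m (downstream).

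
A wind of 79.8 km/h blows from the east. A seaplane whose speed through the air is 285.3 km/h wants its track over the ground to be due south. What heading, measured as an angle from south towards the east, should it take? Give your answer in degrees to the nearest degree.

The wind pushes perpendicular to the desired track; the heading must have a component into the wind equal to 79.8 km/h: 285.3 sin θ = 79.8.
sin θ = 0.2797, so θ = 16.243°.

16°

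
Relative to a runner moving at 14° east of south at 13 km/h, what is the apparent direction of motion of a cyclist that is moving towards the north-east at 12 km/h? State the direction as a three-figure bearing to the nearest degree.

014°

Taking east as x and north as y: cyclist velocity = (8.485, 8.485) km/h; runner velocity = (3.145, -12.614) km/h.
Velocity of cyclist relative to runner = (8.485, 8.485) − (3.145, -12.614) = (5.340, 21.099) km/h.
Bearing = atan2(5.34, 21.10) = 14.20° clockwise from north.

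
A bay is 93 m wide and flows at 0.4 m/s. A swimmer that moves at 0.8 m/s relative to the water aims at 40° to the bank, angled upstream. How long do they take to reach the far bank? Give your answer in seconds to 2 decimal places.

180.85 s

The component of the swimmer's velocity perpendicular to the bank is 0.8 × sin 40° = 0.514 m/s.
The current is parallel to the bank, so it does not affect the crossing time.
Time = 93 / 0.514 = 180.853 s.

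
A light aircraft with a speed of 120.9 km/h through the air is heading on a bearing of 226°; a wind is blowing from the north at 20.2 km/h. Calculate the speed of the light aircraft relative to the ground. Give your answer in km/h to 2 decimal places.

135.71 km/h

Taking east as x and north as y: velocity relative to the air = (-86.968, -83.984) km/h; the air relative to ground = (0.000, -20.200) km/h.
Velocity relative to ground = (-86.968, -83.984) + (0.000, -20.200) = (-86.968, -104.184) km/h.
Speed = |(-86.968, -104.184)| = 135.712 km/h.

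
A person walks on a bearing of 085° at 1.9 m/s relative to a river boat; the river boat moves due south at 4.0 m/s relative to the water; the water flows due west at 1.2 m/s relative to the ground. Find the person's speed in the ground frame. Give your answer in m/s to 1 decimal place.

In east/north components (m/s): person relative to river boat = (1.893, 0.166); river boat relative to water = (0.000, -4.000); water relative to ground = (-1.200, 0.000).
Sum = (0.693, -3.834) m/s.
Speed = |(0.693, -3.834)| = 3.896 m/s.

3.9 m/s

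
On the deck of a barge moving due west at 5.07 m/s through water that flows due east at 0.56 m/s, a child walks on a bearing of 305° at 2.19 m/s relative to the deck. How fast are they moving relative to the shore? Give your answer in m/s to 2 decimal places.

In east/north components (m/s): child relative to barge = (-1.794, 1.256); barge relative to water = (-5.070, 0.000); water relative to ground = (0.560, 0.000).
Sum = (-6.304, 1.256) m/s.
Speed = |(-6.304, 1.256)| = 6.428 m/s.

6.43 m/s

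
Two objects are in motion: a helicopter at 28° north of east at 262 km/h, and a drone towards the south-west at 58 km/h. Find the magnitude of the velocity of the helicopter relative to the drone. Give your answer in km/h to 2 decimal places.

Taking east as x and north as y: helicopter velocity = (231.332, 123.002) km/h; drone velocity = (-41.012, -41.012) km/h.
Velocity of helicopter relative to drone = (231.332, 123.002) − (-41.012, -41.012) = (272.344, 164.014) km/h.
Magnitude = |(272.344, 164.014)| = 317.918 km/h.

317.92 km/h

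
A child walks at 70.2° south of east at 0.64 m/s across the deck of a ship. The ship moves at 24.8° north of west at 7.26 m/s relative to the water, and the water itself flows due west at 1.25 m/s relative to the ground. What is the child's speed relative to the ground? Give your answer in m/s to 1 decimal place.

8.0 m/s

In east/north components (m/s): child relative to ship = (0.217, -0.602); ship relative to water = (-6.590, 3.045); water relative to ground = (-1.250, 0.000).
Sum = (-7.624, 2.443) m/s.
Speed = |(-7.624, 2.443)| = 8.006 m/s.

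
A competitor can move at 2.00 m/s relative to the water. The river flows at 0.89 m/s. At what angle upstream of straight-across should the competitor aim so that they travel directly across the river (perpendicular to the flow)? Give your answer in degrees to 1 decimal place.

To cancel the current, the upstream component of the competitor's velocity must equal the flow: 2.00 sin θ = 0.89.
sin θ = 0.89 / 2.00 = 0.4450.
θ = arcsin(0.4450) = 26.423°.

26.4°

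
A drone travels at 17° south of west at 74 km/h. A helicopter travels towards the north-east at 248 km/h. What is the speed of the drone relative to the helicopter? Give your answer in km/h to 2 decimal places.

315.26 km/h

Taking east as x and north as y: drone velocity = (-70.767, -21.636) km/h; helicopter velocity = (175.362, 175.362) km/h.
Velocity of drone relative to helicopter = (-70.767, -21.636) − (175.362, 175.362) = (-246.129, -196.998) km/h.
Magnitude = |(-246.129, -196.998)| = 315.258 km/h.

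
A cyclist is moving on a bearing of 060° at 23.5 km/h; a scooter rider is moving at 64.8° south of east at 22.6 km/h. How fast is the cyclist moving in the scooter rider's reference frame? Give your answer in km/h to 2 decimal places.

33.94 km/h

Taking east as x and north as y: cyclist velocity = (20.352, 11.750) km/h; scooter rider velocity = (9.623, -20.449) km/h.
Velocity of cyclist relative to scooter rider = (20.352, 11.750) − (9.623, -20.449) = (10.729, 32.199) km/h.
Magnitude = |(10.729, 32.199)| = 33.940 km/h.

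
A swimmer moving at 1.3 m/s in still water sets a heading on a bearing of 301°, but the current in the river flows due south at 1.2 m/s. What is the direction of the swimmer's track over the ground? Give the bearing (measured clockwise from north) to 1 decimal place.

244.5°

Taking east as x and north as y: velocity relative to the water = (-1.114, 0.670) m/s; the water relative to ground = (0.000, -1.200) m/s.
Velocity relative to ground = (-1.114, 0.670) + (0.000, -1.200) = (-1.114, -0.530) m/s.
Bearing = atan2(-1.11, -0.53) = 244.54° clockwise from north.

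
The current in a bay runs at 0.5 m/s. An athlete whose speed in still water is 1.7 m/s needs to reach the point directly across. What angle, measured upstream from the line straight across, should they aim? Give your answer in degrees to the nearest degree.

17°

To cancel the current, the upstream component of the athlete's velocity must equal the flow: 1.7 sin θ = 0.5.
sin θ = 0.5 / 1.7 = 0.2941.
θ = arcsin(0.2941) = 17.105°.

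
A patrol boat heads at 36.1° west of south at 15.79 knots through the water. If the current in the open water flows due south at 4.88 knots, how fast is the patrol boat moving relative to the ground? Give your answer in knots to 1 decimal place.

Taking east as x and north as y: velocity relative to the water = (-9.303, -12.758) knots; the water relative to ground = (0.000, -4.880) knots.
Velocity relative to ground = (-9.303, -12.758) + (0.000, -4.880) = (-9.303, -17.638) knots.
Speed = |(-9.303, -17.638)| = 19.941 knots.

19.9 knots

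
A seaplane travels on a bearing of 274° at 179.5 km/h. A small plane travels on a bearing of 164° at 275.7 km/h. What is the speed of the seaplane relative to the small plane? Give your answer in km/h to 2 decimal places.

Taking east as x and north as y: seaplane velocity = (-179.063, 12.521) km/h; small plane velocity = (75.993, -265.020) km/h.
Velocity of seaplane relative to small plane = (-179.063, 12.521) − (75.993, -265.020) = (-255.056, 277.541) km/h.
Magnitude = |(-255.056, 277.541)| = 376.938 km/h.

376.94 km/h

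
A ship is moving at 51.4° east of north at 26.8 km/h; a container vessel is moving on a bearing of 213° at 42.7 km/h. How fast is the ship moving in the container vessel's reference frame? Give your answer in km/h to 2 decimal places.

Taking east as x and north as y: ship velocity = (20.945, 16.720) km/h; container vessel velocity = (-23.256, -35.811) km/h.
Velocity of ship relative to container vessel = (20.945, 16.720) − (-23.256, -35.811) = (44.201, 52.531) km/h.
Magnitude = |(44.201, 52.531)| = 68.653 km/h.

68.65 km/h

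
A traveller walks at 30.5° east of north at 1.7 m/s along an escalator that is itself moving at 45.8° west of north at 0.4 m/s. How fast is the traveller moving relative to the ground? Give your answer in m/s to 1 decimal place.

Taking east as x and north as y: escalator velocity = (-0.287, 0.279) m/s; traveller velocity relative to escalator = (0.863, 1.465) m/s.
Velocity relative to ground = (-0.287, 0.279) + (0.863, 1.465) = (0.576, 1.744) m/s.
Speed = |(0.576, 1.744)| = 1.836 m/s.

1.8 m/s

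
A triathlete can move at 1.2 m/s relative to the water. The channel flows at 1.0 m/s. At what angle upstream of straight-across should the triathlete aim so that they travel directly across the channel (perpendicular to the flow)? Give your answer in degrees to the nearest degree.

56°

To cancel the current, the upstream component of the triathlete's velocity must equal the flow: 1.2 sin θ = 1.0.
sin θ = 1.0 / 1.2 = 0.8333.
θ = arcsin(0.8333) = 56.443°.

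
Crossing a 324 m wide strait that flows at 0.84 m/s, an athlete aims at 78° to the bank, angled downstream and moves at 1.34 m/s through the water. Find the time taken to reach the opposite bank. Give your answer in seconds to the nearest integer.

247 s

The component of the athlete's velocity perpendicular to the bank is 1.34 × sin 78° = 1.311 m/s.
The current is parallel to the bank, so it does not affect the crossing time.
Time = 324 / 1.311 = 247.193 s.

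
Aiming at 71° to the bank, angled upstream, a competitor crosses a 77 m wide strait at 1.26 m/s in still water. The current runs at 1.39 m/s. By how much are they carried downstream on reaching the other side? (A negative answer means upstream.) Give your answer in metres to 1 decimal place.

63.3 m

Perpendicular speed = 1.191 m/s; crossing time = 77 / 1.191 = 64.632 s.
Net downstream speed = 0.980 m/s.
Drift = 0.980 × 64.632 = 63.326 m (downstream).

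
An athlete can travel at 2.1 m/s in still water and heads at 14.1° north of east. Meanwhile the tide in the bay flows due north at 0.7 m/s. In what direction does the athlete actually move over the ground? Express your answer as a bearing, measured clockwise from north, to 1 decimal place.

059.3°

Taking east as x and north as y: velocity relative to the water = (2.037, 0.512) m/s; the water relative to ground = (0.000, 0.700) m/s.
Velocity relative to ground = (2.037, 0.512) + (0.000, 0.700) = (2.037, 1.212) m/s.
Bearing = atan2(2.04, 1.21) = 59.25° clockwise from north.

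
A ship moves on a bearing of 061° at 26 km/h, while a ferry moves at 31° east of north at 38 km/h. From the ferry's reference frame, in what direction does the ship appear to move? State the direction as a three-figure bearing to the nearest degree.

Taking east as x and north as y: ship velocity = (22.740, 12.605) km/h; ferry velocity = (19.571, 32.572) km/h.
Velocity of ship relative to ferry = (22.740, 12.605) − (19.571, 32.572) = (3.169, -19.967) km/h.
Bearing = atan2(3.17, -19.97) = 170.98° clockwise from north.

171°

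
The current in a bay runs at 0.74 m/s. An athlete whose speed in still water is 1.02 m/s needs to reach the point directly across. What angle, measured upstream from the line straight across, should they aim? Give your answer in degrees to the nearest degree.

47°

To cancel the current, the upstream component of the athlete's velocity must equal the flow: 1.02 sin θ = 0.74.
sin θ = 0.74 / 1.02 = 0.7255.
θ = arcsin(0.7255) = 46.510°.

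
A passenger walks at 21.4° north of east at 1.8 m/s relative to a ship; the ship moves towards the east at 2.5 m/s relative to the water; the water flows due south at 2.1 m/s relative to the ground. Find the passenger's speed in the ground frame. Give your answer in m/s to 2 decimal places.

In east/north components (m/s): passenger relative to ship = (1.676, 0.657); ship relative to water = (2.500, 0.000); water relative to ground = (0.000, -2.100).
Sum = (4.176, -1.443) m/s.
Speed = |(4.176, -1.443)| = 4.418 m/s.

4.42 m/s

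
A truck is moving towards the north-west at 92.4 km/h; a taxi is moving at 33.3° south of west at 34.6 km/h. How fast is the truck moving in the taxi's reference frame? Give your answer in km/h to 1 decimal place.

Taking east as x and north as y: truck velocity = (-65.337, 65.337) km/h; taxi velocity = (-28.919, -18.996) km/h.
Velocity of truck relative to taxi = (-65.337, 65.337) − (-28.919, -18.996) = (-36.418, 84.333) km/h.
Magnitude = |(-36.418, 84.333)| = 91.860 km/h.

91.9 km/h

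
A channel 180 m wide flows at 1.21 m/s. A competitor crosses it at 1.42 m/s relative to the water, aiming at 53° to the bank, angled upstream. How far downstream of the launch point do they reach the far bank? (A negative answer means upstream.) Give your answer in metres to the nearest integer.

56 m

Perpendicular speed = 1.134 m/s; crossing time = 180 / 1.134 = 158.721 s.
Net downstream speed = 0.355 m/s.
Drift = 0.355 × 158.721 = 56.413 m (downstream).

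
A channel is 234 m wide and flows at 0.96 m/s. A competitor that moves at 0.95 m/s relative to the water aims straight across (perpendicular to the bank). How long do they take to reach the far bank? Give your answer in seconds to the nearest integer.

246 s

The component of the competitor's velocity perpendicular to the bank is 0.95 m/s.
The current is parallel to the bank, so it does not affect the crossing time.
Time = 234 / 0.950 = 246.316 s.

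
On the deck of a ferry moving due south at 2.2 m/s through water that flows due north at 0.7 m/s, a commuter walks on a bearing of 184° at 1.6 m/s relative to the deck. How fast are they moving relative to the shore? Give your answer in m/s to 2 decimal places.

3.10 m/s

In east/north components (m/s): commuter relative to ferry = (-0.112, -1.596); ferry relative to water = (0.000, -2.200); water relative to ground = (0.000, 0.700).
Sum = (-0.112, -3.096) m/s.
Speed = |(-0.112, -3.096)| = 3.098 m/s.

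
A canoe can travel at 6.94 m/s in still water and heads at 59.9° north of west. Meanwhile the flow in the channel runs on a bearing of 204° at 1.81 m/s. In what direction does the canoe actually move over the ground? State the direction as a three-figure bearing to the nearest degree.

Taking east as x and north as y: velocity relative to the water = (-3.480, 6.004) m/s; the water relative to ground = (-0.736, -1.654) m/s.
Velocity relative to ground = (-3.480, 6.004) + (-0.736, -1.654) = (-4.217, 4.351) m/s.
Bearing = atan2(-4.22, 4.35) = 315.90° clockwise from north.

316°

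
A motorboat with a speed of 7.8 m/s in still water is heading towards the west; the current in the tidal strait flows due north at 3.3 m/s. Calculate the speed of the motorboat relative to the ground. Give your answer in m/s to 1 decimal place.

Taking east as x and north as y: velocity relative to the water = (-7.800, 0.000) m/s; the water relative to ground = (0.000, 3.300) m/s.
Velocity relative to ground = (-7.800, 0.000) + (0.000, 3.300) = (-7.800, 3.300) m/s.
Speed = |(-7.800, 3.300)| = 8.469 m/s.

8.5 m/s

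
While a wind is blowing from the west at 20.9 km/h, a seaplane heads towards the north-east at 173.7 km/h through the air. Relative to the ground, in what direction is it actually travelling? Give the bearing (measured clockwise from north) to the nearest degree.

Taking east as x and north as y: velocity relative to the air = (122.824, 122.824) km/h; the air relative to ground = (20.900, 0.000) km/h.
Velocity relative to ground = (122.824, 122.824) + (20.900, 0.000) = (143.724, 122.824) km/h.
Bearing = atan2(143.72, 122.82) = 49.48° clockwise from north.

049°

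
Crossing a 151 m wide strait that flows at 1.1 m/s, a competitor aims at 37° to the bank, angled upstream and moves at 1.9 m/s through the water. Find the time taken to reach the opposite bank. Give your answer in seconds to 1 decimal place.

The component of the competitor's velocity perpendicular to the bank is 1.9 × sin 37° = 1.143 m/s.
Only the cross-stream component determines the crossing time; the current contributes nothing perpendicular to the bank.
Time = 151 / 1.143 = 132.057 s.

132.1 s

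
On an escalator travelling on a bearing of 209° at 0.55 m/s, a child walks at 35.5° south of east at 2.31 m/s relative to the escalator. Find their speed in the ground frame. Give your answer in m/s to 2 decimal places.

2.43 m/s

Taking east as x and north as y: escalator velocity = (-0.267, -0.481) m/s; child velocity relative to escalator = (1.881, -1.341) m/s.
Velocity relative to ground = (-0.267, -0.481) + (1.881, -1.341) = (1.614, -1.822) m/s.
Speed = |(1.614, -1.822)| = 2.434 m/s.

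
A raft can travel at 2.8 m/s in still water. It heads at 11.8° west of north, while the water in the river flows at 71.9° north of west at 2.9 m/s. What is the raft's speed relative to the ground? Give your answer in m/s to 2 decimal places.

5.69 m/s

Taking east as x and north as y: velocity relative to the water = (-0.573, 2.741) m/s; the water relative to ground = (-0.901, 2.756) m/s.
Velocity relative to ground = (-0.573, 2.741) + (-0.901, 2.756) = (-1.474, 5.497) m/s.
Speed = |(-1.474, 5.497)| = 5.691 m/s.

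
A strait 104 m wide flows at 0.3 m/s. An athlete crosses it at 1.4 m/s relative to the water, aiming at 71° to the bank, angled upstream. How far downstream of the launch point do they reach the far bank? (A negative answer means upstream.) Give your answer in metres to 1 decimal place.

-12.2 m

Perpendicular speed = 1.324 m/s; crossing time = 104 / 1.324 = 78.566 s.
Net downstream speed = -0.156 m/s.
Drift = -0.156 × 78.566 = -12.240 m (upstream).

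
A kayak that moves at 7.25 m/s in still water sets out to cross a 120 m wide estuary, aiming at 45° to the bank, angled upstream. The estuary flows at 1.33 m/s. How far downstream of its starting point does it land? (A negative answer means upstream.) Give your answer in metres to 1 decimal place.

-88.9 m

Perpendicular speed = 5.127 m/s; crossing time = 120 / 5.127 = 23.408 s.
Net downstream speed = -3.797 m/s.
Drift = -3.797 × 23.408 = -88.868 m (upstream).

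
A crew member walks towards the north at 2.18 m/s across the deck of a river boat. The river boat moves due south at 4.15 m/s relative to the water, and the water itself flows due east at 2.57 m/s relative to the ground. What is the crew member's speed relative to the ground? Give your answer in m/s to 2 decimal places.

3.24 m/s

In east/north components (m/s): crew member relative to river boat = (0.000, 2.180); river boat relative to water = (0.000, -4.150); water relative to ground = (2.570, 0.000).
Sum = (2.570, -1.970) m/s.
Speed = |(2.570, -1.970)| = 3.238 m/s.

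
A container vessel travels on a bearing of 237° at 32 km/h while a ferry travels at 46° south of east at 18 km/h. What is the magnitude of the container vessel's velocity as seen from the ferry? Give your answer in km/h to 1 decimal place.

Taking east as x and north as y: container vessel velocity = (-26.837, -17.428) km/h; ferry velocity = (12.504, -12.948) km/h.
Velocity of container vessel relative to ferry = (-26.837, -17.428) − (12.504, -12.948) = (-39.341, -4.480) km/h.
Magnitude = |(-39.341, -4.480)| = 39.596 km/h.

39.6 km/h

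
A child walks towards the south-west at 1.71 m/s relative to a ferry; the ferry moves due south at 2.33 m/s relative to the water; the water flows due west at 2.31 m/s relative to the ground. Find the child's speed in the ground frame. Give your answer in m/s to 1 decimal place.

5.0 m/s

In east/north components (m/s): child relative to ferry = (-1.209, -1.209); ferry relative to water = (0.000, -2.330); water relative to ground = (-2.310, 0.000).
Sum = (-3.519, -3.539) m/s.
Speed = |(-3.519, -3.539)| = 4.991 m/s.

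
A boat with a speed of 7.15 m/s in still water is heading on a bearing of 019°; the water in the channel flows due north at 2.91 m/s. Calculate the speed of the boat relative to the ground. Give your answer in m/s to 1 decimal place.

Taking east as x and north as y: velocity relative to the water = (2.328, 6.760) m/s; the water relative to ground = (0.000, 2.910) m/s.
Velocity relative to ground = (2.328, 6.760) + (0.000, 2.910) = (2.328, 9.670) m/s.
Speed = |(2.328, 9.670)| = 9.947 m/s.

9.9 m/s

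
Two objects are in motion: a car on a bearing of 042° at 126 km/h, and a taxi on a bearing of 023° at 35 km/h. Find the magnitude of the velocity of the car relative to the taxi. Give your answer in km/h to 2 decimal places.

Taking east as x and north as y: car velocity = (84.310, 93.636) km/h; taxi velocity = (13.676, 32.218) km/h.
Velocity of car relative to taxi = (84.310, 93.636) − (13.676, 32.218) = (70.635, 61.419) km/h.
Magnitude = |(70.635, 61.419)| = 93.603 km/h.

93.60 km/h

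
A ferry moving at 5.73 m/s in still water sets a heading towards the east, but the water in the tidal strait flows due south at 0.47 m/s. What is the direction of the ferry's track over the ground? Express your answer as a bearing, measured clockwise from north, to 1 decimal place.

Taking east as x and north as y: velocity relative to the water = (5.730, 0.000) m/s; the water relative to ground = (0.000, -0.470) m/s.
Velocity relative to ground = (5.730, 0.000) + (0.000, -0.470) = (5.730, -0.470) m/s.
Bearing = atan2(5.73, -0.47) = 94.69° clockwise from north.

094.7°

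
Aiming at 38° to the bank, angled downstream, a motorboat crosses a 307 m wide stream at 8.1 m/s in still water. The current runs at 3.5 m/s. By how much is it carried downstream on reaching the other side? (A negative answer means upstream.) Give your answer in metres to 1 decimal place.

Perpendicular speed = 4.987 m/s; crossing time = 307 / 4.987 = 61.562 s.
Net downstream speed = 9.883 m/s.
Drift = 9.883 × 61.562 = 608.408 m (downstream).

608.4 m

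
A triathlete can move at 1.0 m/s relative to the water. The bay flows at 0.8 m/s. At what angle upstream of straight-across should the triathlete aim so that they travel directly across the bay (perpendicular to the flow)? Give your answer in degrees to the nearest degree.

53°

To cancel the current, the upstream component of the triathlete's velocity must equal the flow: 1.0 sin θ = 0.8.
sin θ = 0.8 / 1.0 = 0.8000.
θ = arcsin(0.8000) = 53.130°.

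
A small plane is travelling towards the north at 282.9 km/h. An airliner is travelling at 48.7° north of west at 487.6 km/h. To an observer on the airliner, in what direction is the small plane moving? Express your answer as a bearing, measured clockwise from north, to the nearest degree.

105°

Taking east as x and north as y: small plane velocity = (0.000, 282.900) km/h; airliner velocity = (-321.817, 366.316) km/h.
Velocity of small plane relative to airliner = (0.000, 282.900) − (-321.817, 366.316) = (321.817, -83.416) km/h.
Bearing = atan2(321.82, -83.42) = 104.53° clockwise from north.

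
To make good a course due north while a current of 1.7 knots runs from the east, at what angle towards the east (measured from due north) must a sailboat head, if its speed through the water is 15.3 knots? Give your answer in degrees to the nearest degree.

The current pushes perpendicular to the desired track; the heading must have a component into the current equal to 1.7 knots: 15.3 sin θ = 1.7.
sin θ = 0.1111, so θ = 6.379°.

6°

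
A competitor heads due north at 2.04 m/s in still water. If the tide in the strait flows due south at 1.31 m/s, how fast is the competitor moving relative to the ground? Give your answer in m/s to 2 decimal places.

Taking east as x and north as y: velocity relative to the water = (0.000, 2.040) m/s; the water relative to ground = (0.000, -1.310) m/s.
Velocity relative to ground = (0.000, 2.040) + (0.000, -1.310) = (0.000, 0.730) m/s.
Speed = |(0.000, 0.730)| = 0.730 m/s.

0.73 m/s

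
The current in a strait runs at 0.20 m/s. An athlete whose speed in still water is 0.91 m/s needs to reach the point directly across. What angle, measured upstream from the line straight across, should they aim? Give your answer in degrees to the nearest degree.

To cancel the current, the upstream component of the athlete's velocity must equal the flow: 0.91 sin θ = 0.20.
sin θ = 0.20 / 0.91 = 0.2198.
θ = arcsin(0.2198) = 12.696°.

13°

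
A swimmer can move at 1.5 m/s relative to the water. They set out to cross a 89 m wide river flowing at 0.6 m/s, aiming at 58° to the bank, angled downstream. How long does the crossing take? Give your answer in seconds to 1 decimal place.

70.0 s

The component of the swimmer's velocity perpendicular to the bank is 1.5 × sin 58° = 1.272 m/s.
Only the cross-stream component determines the crossing time; the current contributes nothing perpendicular to the bank.
Time = 89 / 1.272 = 69.965 s.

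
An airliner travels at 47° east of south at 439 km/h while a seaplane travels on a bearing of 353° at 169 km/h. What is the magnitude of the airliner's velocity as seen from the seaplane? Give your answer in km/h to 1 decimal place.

Taking east as x and north as y: airliner velocity = (321.064, -299.397) km/h; seaplane velocity = (-20.596, 167.740) km/h.
Velocity of airliner relative to seaplane = (321.064, -299.397) − (-20.596, 167.740) = (341.660, -467.138) km/h.
Magnitude = |(341.660, -467.138)| = 578.748 km/h.

578.7 km/h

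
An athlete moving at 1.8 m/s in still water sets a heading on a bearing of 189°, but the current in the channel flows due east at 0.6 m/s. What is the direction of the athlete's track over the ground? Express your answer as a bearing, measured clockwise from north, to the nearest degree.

170°

Taking east as x and north as y: velocity relative to the water = (-0.282, -1.778) m/s; the water relative to ground = (0.600, 0.000) m/s.
Velocity relative to ground = (-0.282, -1.778) + (0.600, 0.000) = (0.318, -1.778) m/s.
Bearing = atan2(0.32, -1.78) = 169.85° clockwise from north.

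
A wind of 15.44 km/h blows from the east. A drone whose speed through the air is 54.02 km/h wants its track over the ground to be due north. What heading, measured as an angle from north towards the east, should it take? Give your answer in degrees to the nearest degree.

The wind pushes perpendicular to the desired track; the heading must have a component into the wind equal to 15.44 km/h: 54.02 sin θ = 15.44.
sin θ = 0.2858, so θ = 16.608°.

17°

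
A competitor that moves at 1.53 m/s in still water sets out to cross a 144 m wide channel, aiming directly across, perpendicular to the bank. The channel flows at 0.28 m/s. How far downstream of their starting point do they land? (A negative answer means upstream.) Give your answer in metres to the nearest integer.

26 m

Perpendicular speed = 1.530 m/s; crossing time = 144 / 1.530 = 94.118 s.
Net downstream speed = 0.280 m/s.
Drift = 0.280 × 94.118 = 26.353 m (downstream).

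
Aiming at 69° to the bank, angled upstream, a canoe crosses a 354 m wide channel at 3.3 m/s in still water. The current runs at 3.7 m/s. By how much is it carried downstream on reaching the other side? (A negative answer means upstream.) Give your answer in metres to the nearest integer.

289 m

Perpendicular speed = 3.081 m/s; crossing time = 354 / 3.081 = 114.905 s.
Net downstream speed = 2.517 m/s.
Drift = 2.517 × 114.905 = 289.259 m (downstream).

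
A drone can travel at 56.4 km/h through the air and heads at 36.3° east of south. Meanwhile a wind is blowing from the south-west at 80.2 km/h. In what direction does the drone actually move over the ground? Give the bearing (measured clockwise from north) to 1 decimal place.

Taking east as x and north as y: velocity relative to the air = (33.390, -45.454) km/h; the air relative to ground = (56.710, 56.710) km/h.
Velocity relative to ground = (33.390, -45.454) + (56.710, 56.710) = (90.100, 11.256) km/h.
Bearing = atan2(90.10, 11.26) = 82.88° clockwise from north.

082.9°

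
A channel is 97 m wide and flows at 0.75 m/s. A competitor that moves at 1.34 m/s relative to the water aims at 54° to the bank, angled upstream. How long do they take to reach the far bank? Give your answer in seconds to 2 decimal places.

89.48 s

The component of the competitor's velocity perpendicular to the bank is 1.34 × sin 54° = 1.084 m/s.
The flow acts along the bank and has no component across it.
Time = 97 / 1.084 = 89.477 s.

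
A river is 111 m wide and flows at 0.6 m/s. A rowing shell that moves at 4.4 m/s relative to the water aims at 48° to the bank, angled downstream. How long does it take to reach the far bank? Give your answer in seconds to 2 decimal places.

33.95 s

The component of the rowing shell's velocity perpendicular to the bank is 4.4 × sin 48° = 3.270 m/s.
Only the cross-stream component determines the crossing time; the current contributes nothing perpendicular to the bank.
Time = 111 / 3.270 = 33.947 s.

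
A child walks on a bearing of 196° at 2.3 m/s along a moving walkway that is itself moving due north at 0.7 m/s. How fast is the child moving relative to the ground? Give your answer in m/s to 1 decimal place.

Taking east as x and north as y: moving walkway velocity = (0.000, 0.700) m/s; child velocity relative to moving walkway = (-0.634, -2.211) m/s.
Velocity relative to ground = (0.000, 0.700) + (-0.634, -2.211) = (-0.634, -1.511) m/s.
Speed = |(-0.634, -1.511)| = 1.639 m/s.

1.6 m/s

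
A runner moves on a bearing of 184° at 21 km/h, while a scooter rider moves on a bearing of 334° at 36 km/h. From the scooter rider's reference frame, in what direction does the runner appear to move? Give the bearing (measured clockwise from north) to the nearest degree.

Taking east as x and north as y: runner velocity = (-1.465, -20.949) km/h; scooter rider velocity = (-15.781, 32.357) km/h.
Velocity of runner relative to scooter rider = (-1.465, -20.949) − (-15.781, 32.357) = (14.316, -53.305) km/h.
Bearing = atan2(14.32, -53.31) = 164.97° clockwise from north.

165°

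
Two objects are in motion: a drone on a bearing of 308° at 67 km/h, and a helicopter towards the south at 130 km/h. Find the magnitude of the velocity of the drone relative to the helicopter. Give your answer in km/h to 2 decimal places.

179.20 km/h

Taking east as x and north as y: drone velocity = (-52.797, 41.249) km/h; helicopter velocity = (0.000, -130.000) km/h.
Velocity of drone relative to helicopter = (-52.797, 41.249) − (0.000, -130.000) = (-52.797, 171.249) km/h.
Magnitude = |(-52.797, 171.249)| = 179.203 km/h.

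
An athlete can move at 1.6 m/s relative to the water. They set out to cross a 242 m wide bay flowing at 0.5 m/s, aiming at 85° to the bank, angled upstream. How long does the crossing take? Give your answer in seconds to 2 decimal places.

The component of the athlete's velocity perpendicular to the bank is 1.6 × sin 85° = 1.594 m/s.
Only the cross-stream component determines the crossing time; the current contributes nothing perpendicular to the bank.
Time = 242 / 1.594 = 151.828 s.

151.83 s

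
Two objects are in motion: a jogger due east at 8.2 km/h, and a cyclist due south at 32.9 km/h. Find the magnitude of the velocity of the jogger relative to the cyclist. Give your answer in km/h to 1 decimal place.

33.9 km/h

Taking east as x and north as y: jogger velocity = (8.200, 0.000) km/h; cyclist velocity = (0.000, -32.900) km/h.
Velocity of jogger relative to cyclist = (8.200, 0.000) − (0.000, -32.900) = (8.200, 32.900) km/h.
Magnitude = |(8.200, 32.900)| = 33.906 km/h.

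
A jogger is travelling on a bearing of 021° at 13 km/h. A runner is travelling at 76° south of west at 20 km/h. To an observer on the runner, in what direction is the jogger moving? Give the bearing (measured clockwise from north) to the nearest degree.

Taking east as x and north as y: jogger velocity = (4.659, 12.137) km/h; runner velocity = (-4.838, -19.406) km/h.
Velocity of jogger relative to runner = (4.659, 12.137) − (-4.838, -19.406) = (9.497, 31.542) km/h.
Bearing = atan2(9.50, 31.54) = 16.76° clockwise from north.

017°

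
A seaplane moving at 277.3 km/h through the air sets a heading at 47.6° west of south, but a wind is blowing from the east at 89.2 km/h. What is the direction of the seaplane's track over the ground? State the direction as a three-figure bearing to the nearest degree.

238°

Taking east as x and north as y: velocity relative to the air = (-204.774, -186.984) km/h; the air relative to ground = (-89.200, 0.000) km/h.
Velocity relative to ground = (-204.774, -186.984) + (-89.200, 0.000) = (-293.974, -186.984) km/h.
Bearing = atan2(-293.97, -186.98) = 237.54° clockwise from north.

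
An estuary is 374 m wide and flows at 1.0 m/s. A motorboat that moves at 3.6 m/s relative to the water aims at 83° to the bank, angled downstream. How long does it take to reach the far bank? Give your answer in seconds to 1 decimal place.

The component of the motorboat's velocity perpendicular to the bank is 3.6 × sin 83° = 3.573 m/s.
Only the cross-stream component determines the crossing time; the current contributes nothing perpendicular to the bank.
Time = 374 / 3.573 = 104.669 s.

104.7 s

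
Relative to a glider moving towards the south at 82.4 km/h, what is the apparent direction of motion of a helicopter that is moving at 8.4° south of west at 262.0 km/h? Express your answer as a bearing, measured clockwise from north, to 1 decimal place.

279.7°

Taking east as x and north as y: helicopter velocity = (-259.189, -38.274) km/h; glider velocity = (0.000, -82.400) km/h.
Velocity of helicopter relative to glider = (-259.189, -38.274) − (0.000, -82.400) = (-259.189, 44.126) km/h.
Bearing = atan2(-259.19, 44.13) = 279.66° clockwise from north.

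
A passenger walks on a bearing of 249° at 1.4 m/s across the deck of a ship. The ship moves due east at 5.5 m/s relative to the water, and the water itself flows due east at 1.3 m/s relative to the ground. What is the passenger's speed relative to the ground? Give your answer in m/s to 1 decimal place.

In east/north components (m/s): passenger relative to ship = (-1.307, -0.502); ship relative to water = (5.500, 0.000); water relative to ground = (1.300, 0.000).
Sum = (5.493, -0.502) m/s.
Speed = |(5.493, -0.502)| = 5.516 m/s.

5.5 m/s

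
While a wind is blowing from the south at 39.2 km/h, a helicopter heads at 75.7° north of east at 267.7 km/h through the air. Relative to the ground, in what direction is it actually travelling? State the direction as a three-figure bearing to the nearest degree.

012°

Taking east as x and north as y: velocity relative to the air = (66.122, 259.406) km/h; the air relative to ground = (0.000, 39.200) km/h.
Velocity relative to ground = (66.122, 259.406) + (0.000, 39.200) = (66.122, 298.606) km/h.
Bearing = atan2(66.12, 298.61) = 12.49° clockwise from north.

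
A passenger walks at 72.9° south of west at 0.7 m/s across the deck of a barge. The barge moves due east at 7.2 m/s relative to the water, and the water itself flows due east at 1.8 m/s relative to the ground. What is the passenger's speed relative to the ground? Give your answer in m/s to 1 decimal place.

In east/north components (m/s): passenger relative to barge = (-0.206, -0.669); barge relative to water = (7.200, 0.000); water relative to ground = (1.800, 0.000).
Sum = (8.794, -0.669) m/s.
Speed = |(8.794, -0.669)| = 8.820 m/s.

8.8 m/s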